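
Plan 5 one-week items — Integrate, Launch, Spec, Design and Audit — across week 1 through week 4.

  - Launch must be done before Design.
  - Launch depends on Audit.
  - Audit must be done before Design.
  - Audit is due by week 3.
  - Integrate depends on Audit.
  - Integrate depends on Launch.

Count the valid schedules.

24

Splitting on Integrate: it can be week 3 (8), week 4 (16). Listing each branch's schedules as (Launch, Spec, Design, Audit) by week number:
Integrate=week 3: (2,1,3,1) (2,1,4,1) (2,2,3,1) (2,2,4,1) (2,3,3,1) (2,3,4,1) (2,4,3,1) (2,4,4,1) — 8.
Integrate=week 4: (2,1,3,1) (2,1,4,1) (2,2,3,1) (2,2,4,1) (2,3,3,1) (2,3,4,1) (2,4,3,1) (2,4,4,1) (3,1,4,1) (3,1,4,2) (3,2,4,1) (3,2,4,2) (3,3,4,1) (3,3,4,2) (3,4,4,1) (3,4,4,2) — 16.
Summing: 8 + 16 = 24.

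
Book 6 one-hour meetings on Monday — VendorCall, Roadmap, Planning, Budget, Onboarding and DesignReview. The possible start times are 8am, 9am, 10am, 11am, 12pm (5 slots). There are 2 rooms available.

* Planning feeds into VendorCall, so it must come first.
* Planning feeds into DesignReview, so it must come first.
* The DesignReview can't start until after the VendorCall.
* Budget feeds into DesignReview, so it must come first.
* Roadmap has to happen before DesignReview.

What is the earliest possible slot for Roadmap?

8am

Downstream work caps Roadmap at 11am.
Roadmap at 8am is achievable: DesignReview=10am; Budget=9am; Planning=8am; Onboarding=10am; Roadmap=8am; VendorCall=9am.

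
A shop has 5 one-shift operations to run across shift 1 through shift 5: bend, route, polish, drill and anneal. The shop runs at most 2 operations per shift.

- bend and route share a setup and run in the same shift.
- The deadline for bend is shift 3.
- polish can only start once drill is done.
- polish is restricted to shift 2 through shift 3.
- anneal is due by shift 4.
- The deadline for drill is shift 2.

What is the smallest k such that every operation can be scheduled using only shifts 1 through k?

3 shifts

The precedence chain requires at least 2 distinct shifts.
With at most 2 per shift and 5 operations, at least 3 shifts are needed.
3 works (last occupied shift: shift 3): for example drill in shift 1, anneal in shift 1, route in shift 3, bend in shift 3, polish in shift 2.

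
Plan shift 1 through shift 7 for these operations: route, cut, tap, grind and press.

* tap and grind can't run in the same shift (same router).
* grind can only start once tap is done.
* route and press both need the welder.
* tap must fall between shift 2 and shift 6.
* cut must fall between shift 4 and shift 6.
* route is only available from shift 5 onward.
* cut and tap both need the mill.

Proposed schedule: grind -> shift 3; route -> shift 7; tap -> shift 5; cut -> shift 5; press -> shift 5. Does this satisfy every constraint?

No. grind can only start once tap is done is not satisfied.

route and press both need the welder — holds.
tap and grind can't run in the same shift (same router) — holds.
cut and tap both need the mill — violated.
route is only available from shift 5 onward — holds.
cut must fall between shift 4 and shift 6 — holds.
grind can only start once tap is done — violated.
tap must fall between shift 2 and shift 6 — holds.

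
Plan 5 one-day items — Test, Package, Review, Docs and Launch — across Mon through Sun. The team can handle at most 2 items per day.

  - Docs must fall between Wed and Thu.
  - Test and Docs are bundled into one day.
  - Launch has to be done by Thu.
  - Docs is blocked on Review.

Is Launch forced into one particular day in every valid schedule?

Launch can be Mon (e.g. Test -> Wed, Package -> Tue, Docs -> Wed, Review -> Mon, Launch -> Mon) or Tue (e.g. Test=Wed; Launch=Tue; Review=Mon; Package=Mon; Docs=Wed).

No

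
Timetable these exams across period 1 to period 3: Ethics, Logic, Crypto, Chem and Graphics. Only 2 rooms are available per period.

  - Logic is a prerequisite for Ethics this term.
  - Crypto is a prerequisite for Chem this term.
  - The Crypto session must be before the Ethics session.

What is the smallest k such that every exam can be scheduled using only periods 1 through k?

3 periods

The precedence chain requires at least 2 distinct periods.
With at most 2 per period and 5 exams, at least 3 periods are needed.
3 works (last occupied period: period 3): for example Chem -> period 2, Ethics -> period 2, Graphics -> period 3, Crypto -> period 1, Logic -> period 1.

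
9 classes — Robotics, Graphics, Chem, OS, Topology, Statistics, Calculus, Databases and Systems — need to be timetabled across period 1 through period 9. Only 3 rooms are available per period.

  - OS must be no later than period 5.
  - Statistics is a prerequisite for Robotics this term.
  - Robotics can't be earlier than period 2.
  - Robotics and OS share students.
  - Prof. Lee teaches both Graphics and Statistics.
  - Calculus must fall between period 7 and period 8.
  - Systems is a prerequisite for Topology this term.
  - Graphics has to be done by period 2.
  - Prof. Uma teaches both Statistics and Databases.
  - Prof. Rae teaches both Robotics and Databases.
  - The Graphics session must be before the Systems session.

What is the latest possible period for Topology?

Precedence pushes Topology to at least period 3.
Topology at period 9 is achievable: Topology in period 9; OS in period 1; Systems in period 2; Calculus in period 7; Robotics in period 3; Statistics in period 2; Databases in period 4; Chem in period 1; Graphics in period 1.

period 9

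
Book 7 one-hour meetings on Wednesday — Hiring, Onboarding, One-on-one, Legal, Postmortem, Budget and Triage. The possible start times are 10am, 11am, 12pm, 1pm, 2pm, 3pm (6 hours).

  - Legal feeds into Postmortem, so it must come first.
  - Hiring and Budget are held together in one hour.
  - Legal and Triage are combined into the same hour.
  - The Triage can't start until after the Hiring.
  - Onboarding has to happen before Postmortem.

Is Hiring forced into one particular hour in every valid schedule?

No

Hiring can be 10am (e.g. Budget in 10am, One-on-one in 10am, Legal in 11am, Postmortem in 12pm, Triage in 11am, Onboarding in 10am, Hiring in 10am) or 11am (e.g. Legal in 12pm, One-on-one in 10am, Budget in 11am, Hiring in 11am, Postmortem in 1pm, Triage in 12pm, Onboarding in 10am).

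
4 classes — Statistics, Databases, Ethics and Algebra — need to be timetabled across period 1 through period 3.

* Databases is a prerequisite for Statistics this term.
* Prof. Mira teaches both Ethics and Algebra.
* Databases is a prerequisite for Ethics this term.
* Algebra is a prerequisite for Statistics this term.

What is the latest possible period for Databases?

Downstream work caps Databases at period 2.
Databases at period 2 is achievable: Databases=period 2, Ethics=period 3, Algebra=period 1, Statistics=period 3.

period 2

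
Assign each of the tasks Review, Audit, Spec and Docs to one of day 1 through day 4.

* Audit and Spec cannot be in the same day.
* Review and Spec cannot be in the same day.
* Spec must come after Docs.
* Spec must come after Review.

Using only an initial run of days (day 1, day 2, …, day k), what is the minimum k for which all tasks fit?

The precedence chain requires at least 2 distinct days.
2 works (last occupied day: day 2): for example Audit in day 1; Spec in day 2; Review in day 1; Docs in day 1.

2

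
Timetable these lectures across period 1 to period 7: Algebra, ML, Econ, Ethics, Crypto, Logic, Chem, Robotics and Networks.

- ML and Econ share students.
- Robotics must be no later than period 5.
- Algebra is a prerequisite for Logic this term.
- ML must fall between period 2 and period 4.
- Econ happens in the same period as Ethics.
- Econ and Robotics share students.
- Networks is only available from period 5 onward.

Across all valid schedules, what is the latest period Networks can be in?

Networks is available from period 5.
Networks at period 7 is achievable: Algebra=period 1, ML=period 2, Networks=period 7, Crypto=period 1, Logic=period 2, Chem=period 1, Econ=period 3, Robotics=period 1, Ethics=period 3.

period 7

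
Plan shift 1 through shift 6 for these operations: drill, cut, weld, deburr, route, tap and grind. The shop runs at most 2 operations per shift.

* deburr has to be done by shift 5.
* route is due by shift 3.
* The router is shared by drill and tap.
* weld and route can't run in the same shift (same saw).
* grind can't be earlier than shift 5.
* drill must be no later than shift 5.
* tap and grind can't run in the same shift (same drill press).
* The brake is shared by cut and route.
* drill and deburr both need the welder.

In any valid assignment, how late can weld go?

weld at shift 6 is achievable: grind -> shift 5, drill -> shift 1, cut -> shift 2, weld -> shift 6, deburr -> shift 2, tap -> shift 3, route -> shift 1.

shift 6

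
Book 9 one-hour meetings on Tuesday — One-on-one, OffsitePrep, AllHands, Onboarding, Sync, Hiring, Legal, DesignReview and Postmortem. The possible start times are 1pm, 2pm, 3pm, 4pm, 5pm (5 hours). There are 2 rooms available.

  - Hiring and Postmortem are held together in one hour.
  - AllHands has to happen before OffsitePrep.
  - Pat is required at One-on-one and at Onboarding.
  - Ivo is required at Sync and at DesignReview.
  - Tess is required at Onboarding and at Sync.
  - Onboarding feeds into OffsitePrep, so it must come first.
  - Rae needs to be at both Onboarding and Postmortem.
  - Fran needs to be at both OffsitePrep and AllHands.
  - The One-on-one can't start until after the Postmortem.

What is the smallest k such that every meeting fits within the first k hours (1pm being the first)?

The precedence chain requires at least 2 distinct hours.
With at most 2 per hour and 9 meetings, at least 5 hours are needed.
5 works (last occupied hour: 5pm): for example Legal=4pm, Postmortem=3pm, DesignReview=5pm, AllHands=1pm, Onboarding=1pm, Hiring=3pm, Sync=2pm, One-on-one=4pm, OffsitePrep=2pm.

5 hours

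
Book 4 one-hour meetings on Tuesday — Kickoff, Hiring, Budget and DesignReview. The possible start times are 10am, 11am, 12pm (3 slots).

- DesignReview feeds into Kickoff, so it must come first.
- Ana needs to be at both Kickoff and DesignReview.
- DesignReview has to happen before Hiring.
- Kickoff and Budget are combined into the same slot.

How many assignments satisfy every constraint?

Splitting on Kickoff: it can be 11am (2), 12pm (3). Listing each branch's schedules as (Hiring, Budget, DesignReview):
Kickoff=11am: (11am,11am,10am) (12pm,11am,10am) — 2.
Kickoff=12pm: (11am,12pm,10am) (12pm,12pm,10am) (12pm,12pm,11am) — 3.
Summing: 2 + 3 = 5.

5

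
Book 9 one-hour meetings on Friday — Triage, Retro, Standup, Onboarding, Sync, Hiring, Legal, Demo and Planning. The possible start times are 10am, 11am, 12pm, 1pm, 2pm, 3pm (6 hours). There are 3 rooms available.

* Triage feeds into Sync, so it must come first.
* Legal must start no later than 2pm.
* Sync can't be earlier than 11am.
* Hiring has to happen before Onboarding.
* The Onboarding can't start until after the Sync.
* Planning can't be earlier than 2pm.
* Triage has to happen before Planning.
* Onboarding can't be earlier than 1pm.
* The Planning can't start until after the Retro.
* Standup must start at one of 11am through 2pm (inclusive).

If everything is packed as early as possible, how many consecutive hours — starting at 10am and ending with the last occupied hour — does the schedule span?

The precedence chain requires at least 3 distinct hours.
With at most 3 per hour and 9 meetings, at least 3 hours are needed.
Planning can't be placed before 2pm — that is hour 5 counting from 10am — so the schedule must run through at least 5 hours.
5 works (last occupied hour: 2pm): for example Triage in 10am; Standup in 11am; Hiring in 10am; Legal in 11am; Retro in 10am; Planning in 2pm; Sync in 11am; Demo in 12pm; Onboarding in 1pm.

5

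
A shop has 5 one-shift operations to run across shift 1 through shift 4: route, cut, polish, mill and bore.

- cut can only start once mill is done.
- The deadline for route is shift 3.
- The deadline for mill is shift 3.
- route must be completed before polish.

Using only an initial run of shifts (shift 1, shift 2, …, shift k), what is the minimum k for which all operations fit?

2 shifts

The precedence chain requires at least 2 distinct shifts.
2 works (last occupied shift: shift 2): for example bore in shift 1, cut in shift 2, route in shift 1, polish in shift 2, mill in shift 1.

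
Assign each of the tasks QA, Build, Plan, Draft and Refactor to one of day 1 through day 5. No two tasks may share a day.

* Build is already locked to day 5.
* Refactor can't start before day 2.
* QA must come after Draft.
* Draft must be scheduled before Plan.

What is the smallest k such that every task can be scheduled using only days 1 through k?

The precedence chain requires at least 2 distinct days.
With at most 1 per day and 5 tasks, at least 5 days are needed.
Build can't be placed before day 5, so the schedule must run through at least day 5.
5 works (last occupied day: day 5): for example QA -> day 3, Draft -> day 1, Build -> day 5, Plan -> day 4, Refactor -> day 2.

5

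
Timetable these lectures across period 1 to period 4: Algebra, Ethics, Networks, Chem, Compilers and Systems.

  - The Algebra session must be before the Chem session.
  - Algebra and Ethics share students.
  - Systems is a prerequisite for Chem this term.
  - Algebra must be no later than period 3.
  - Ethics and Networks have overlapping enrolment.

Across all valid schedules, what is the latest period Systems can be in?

Downstream work caps Systems at period 3.
Systems at period 3 is achievable: Compilers -> period 1, Ethics -> period 2, Algebra -> period 1, Networks -> period 1, Chem -> period 4, Systems -> period 3.

period 3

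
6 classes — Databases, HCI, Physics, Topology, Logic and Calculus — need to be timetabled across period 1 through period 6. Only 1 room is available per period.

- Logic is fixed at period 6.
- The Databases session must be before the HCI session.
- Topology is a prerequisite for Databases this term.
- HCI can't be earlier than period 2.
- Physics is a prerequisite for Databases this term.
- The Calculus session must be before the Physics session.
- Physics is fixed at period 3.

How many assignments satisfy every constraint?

Enumerating: Topology in period 1; Logic in period 6; Databases in period 4; Physics in period 3; HCI in period 5; Calculus in period 2 | Calculus in period 1; Logic in period 6; HCI in period 5; Databases in period 4; Physics in period 3; Topology in period 2.

2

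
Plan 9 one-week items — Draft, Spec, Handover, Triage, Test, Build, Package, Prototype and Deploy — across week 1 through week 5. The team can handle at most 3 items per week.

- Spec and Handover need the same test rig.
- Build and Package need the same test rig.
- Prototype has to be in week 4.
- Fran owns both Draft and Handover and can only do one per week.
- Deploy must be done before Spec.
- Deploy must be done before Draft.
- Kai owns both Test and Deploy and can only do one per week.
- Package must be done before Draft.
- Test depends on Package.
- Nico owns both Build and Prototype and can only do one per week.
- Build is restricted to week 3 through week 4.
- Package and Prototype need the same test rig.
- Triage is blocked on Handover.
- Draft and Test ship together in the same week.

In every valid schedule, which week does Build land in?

Build's window is week 3–week 4.
Prototype is fixed at week 4, and Build can't share a week with Prototype.
So Build must be week 3.

week 3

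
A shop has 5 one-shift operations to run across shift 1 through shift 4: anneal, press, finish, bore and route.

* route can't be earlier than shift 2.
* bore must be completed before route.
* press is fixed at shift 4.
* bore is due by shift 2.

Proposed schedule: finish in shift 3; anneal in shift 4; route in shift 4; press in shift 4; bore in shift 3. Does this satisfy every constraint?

Invalid. bore is due by shift 2.

bore must be completed before route — holds.
route can't be earlier than shift 2 — holds.
press is fixed at shift 4 — holds.
bore is due by shift 2 — violated.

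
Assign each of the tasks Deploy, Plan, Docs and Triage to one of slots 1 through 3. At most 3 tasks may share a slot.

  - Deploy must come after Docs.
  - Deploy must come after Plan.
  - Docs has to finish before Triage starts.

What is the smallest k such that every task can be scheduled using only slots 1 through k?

The precedence chain requires at least 2 distinct slots.
With at most 3 per slot and 4 tasks, at least 2 slots are needed.
2 works (last occupied slot: 2): for example Docs -> 1; Triage -> 2; Plan -> 1; Deploy -> 2.

2 slots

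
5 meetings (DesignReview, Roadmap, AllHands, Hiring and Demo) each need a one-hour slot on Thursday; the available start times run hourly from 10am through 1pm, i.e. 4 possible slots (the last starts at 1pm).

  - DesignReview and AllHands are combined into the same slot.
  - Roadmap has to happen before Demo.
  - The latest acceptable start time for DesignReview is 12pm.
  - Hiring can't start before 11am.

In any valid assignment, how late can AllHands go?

12pm

AllHands must be in the same slot as DesignReview, which can't be after 12pm, so AllHands is at most 12pm.
AllHands at 12pm is achievable: DesignReview=12pm, Roadmap=10am, Hiring=11am, AllHands=12pm, Demo=11am.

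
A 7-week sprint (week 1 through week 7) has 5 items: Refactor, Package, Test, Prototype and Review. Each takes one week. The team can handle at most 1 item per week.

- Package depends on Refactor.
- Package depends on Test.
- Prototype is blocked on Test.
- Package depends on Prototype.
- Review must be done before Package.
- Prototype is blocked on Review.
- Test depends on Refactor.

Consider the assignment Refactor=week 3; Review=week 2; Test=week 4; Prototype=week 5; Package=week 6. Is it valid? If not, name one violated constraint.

Yes, all constraints hold

Package depends on Refactor — holds.
Package depends on Prototype — holds.
The team can handle at most 1 item per week — holds.
Prototype is blocked on Review — holds.
Package depends on Test — holds.
Review must be done before Package — holds.
Prototype is blocked on Test — holds.
Test depends on Refactor — holds.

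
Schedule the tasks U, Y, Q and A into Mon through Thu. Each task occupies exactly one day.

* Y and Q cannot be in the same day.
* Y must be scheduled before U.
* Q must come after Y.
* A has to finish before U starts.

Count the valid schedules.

Splitting on U: it can be Tue (3), Wed (10), Thu (18). Listing each branch's schedules as (Y, Q, A):
U=Tue: (Mon,Tue,Mon) (Mon,Wed,Mon) (Mon,Thu,Mon) — 3.
U=Wed: (Mon,Tue,Mon) (Mon,Tue,Tue) (Mon,Wed,Mon) (Mon,Wed,Tue) (Mon,Thu,Mon) (Mon,Thu,Tue) (Tue,Wed,Mon) (Tue,Wed,Tue) (Tue,Thu,Mon) (Tue,Thu,Tue) — 10.
U=Thu: (Mon,Tue,Mon) (Mon,Tue,Tue) (Mon,Tue,Wed) (Mon,Wed,Mon) (Mon,Wed,Tue) (Mon,Wed,Wed) (Mon,Thu,Mon) (Mon,Thu,Tue) (Mon,Thu,Wed) (Tue,Wed,Mon) (Tue,Wed,Tue) (Tue,Wed,Wed) (Tue,Thu,Mon) (Tue,Thu,Tue) (Tue,Thu,Wed) (Wed,Thu,Mon) (Wed,Thu,Tue) (Wed,Thu,Wed) — 18.
Summing: 3 + 10 + 18 = 31.

31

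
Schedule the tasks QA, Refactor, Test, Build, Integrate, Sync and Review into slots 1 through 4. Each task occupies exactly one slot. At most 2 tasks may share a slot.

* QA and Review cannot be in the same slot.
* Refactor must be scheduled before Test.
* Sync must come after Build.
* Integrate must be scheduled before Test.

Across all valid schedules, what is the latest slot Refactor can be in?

Downstream work caps Refactor at 3.
Refactor at 3 is achievable: Test -> 4; Integrate -> 1; Refactor -> 3; Sync -> 2; Review -> 3; QA -> 2; Build -> 1.

3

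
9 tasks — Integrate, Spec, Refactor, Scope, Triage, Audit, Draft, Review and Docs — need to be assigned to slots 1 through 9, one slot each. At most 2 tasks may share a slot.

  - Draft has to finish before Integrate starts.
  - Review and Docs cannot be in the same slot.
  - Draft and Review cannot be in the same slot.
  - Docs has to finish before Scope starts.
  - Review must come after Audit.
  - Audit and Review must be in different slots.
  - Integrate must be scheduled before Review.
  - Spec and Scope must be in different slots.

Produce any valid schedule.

Spec=4; Triage=5; Docs=2; Integrate=2; Draft=1; Scope=3; Review=3; Audit=1; Refactor=4

Checking: Docs(2) before Scope(3); Integrate(2) before Review(3); Draft(1) before Integrate(2); Audit(1) before Review(3); Review(3) != Docs(2); Draft(1) != Review(3); Audit(1) != Review(3); Spec(4) != Scope(3); max 2 per slot (cap 2).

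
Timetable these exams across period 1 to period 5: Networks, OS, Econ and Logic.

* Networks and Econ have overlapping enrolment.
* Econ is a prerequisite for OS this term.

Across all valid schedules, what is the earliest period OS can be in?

Precedence pushes OS to at least period 2.
OS at period 2 is achievable: Econ in period 1; Logic in period 1; Networks in period 2; OS in period 2.

period 2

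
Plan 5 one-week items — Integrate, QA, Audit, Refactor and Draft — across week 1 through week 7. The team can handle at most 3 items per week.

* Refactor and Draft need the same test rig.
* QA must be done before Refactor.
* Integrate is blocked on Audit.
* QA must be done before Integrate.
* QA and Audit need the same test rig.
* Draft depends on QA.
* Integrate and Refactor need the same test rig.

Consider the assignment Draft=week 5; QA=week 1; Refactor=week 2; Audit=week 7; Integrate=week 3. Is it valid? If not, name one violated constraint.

Invalid. Integrate is blocked on Audit.

QA must be done before Refactor — holds.
Refactor and Draft need the same test rig — holds.
QA and Audit need the same test rig — holds.
The team can handle at most 3 items per week — holds.
Draft depends on QA — holds.
Integrate is blocked on Audit — violated.
Integrate and Refactor need the same test rig — holds.
QA must be done before Integrate — holds.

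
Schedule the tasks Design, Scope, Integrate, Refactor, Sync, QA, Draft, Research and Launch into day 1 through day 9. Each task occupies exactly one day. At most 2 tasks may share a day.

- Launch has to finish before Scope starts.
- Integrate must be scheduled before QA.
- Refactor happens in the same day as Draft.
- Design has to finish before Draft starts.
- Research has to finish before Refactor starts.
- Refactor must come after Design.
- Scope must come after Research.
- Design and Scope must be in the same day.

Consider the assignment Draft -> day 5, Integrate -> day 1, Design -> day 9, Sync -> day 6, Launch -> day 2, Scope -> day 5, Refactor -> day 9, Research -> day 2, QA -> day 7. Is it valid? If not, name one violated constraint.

Design and Scope must be in the same day — violated.
At most 2 tasks may share a day — holds.
Design has to finish before Draft starts — violated.
Launch has to finish before Scope starts — holds.
Research has to finish before Refactor starts — holds.
Refactor happens in the same day as Draft — violated.
Integrate must be scheduled before QA — holds.
Refactor must come after Design — violated.
Scope must come after Research — holds.

No. Design has to finish before Draft starts is not satisfied.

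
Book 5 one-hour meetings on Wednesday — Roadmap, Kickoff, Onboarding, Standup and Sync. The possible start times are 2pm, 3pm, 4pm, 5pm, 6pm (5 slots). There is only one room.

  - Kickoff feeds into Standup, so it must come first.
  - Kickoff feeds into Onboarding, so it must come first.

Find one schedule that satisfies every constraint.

Roadmap in 5pm, Onboarding in 3pm, Sync in 6pm, Standup in 4pm, Kickoff in 2pm

Checking: Kickoff(2pm) before Standup(4pm); Kickoff(2pm) before Onboarding(3pm); max 1 per slot (cap 1).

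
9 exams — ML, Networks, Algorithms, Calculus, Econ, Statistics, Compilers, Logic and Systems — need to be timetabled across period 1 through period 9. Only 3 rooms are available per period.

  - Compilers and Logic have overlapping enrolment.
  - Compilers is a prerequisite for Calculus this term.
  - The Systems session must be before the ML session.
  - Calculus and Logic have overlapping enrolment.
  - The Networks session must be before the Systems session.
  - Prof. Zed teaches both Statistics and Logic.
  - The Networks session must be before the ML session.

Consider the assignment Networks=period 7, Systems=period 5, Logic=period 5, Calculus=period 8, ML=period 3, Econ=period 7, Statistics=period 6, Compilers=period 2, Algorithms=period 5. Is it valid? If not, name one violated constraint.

The Networks session must be before the ML session — violated.
Prof. Zed teaches both Statistics and Logic — holds.
Compilers is a prerequisite for Calculus this term — holds.
Compilers and Logic have overlapping enrolment — holds.
The Networks session must be before the Systems session — violated.
Calculus and Logic have overlapping enrolment — holds.
Only 3 rooms are available per period — holds.
The Systems session must be before the ML session — violated.

No. The Networks session must be before the ML session is not satisfied.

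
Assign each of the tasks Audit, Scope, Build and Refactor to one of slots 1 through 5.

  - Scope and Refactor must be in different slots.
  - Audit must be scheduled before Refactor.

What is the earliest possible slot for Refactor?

Precedence pushes Refactor to at least 2.
Refactor at 2 is achievable: Refactor -> 2, Build -> 1, Scope -> 1, Audit -> 1.

2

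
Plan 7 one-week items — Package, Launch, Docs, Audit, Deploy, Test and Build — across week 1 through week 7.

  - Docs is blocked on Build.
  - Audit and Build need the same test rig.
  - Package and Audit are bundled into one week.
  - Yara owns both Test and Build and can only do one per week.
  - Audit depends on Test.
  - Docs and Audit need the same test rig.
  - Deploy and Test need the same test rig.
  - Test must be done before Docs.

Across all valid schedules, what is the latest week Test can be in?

Downstream work caps Test at week 6.
Test at week 5 is achievable: Build -> week 1; Deploy -> week 1; Audit -> week 7; Docs -> week 6; Launch -> week 1; Test -> week 5; Package -> week 7.
Nothing later works — the conflict constraints rule out every week after week 5.

week 5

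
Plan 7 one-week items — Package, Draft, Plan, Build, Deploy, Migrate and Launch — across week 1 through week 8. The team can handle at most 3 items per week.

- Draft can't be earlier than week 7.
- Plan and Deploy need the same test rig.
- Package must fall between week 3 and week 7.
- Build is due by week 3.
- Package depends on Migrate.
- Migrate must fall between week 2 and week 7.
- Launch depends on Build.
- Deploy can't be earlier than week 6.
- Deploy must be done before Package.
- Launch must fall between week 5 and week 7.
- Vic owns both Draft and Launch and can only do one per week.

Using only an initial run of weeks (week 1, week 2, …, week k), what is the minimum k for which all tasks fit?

The precedence chain requires at least 2 distinct weeks.
With at most 3 per week and 7 tasks, at least 3 weeks are needed.
Draft can't be placed before week 7, so the schedule must run through at least week 7.
7 works (last occupied week: week 7): for example Package=week 7, Deploy=week 6, Launch=week 5, Plan=week 1, Draft=week 7, Build=week 1, Migrate=week 2.

7 weeks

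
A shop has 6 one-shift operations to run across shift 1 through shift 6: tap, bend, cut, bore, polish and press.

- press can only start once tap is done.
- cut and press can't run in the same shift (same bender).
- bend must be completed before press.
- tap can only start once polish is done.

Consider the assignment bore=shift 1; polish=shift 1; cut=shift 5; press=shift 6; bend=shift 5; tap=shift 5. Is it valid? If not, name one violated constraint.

bend must be completed before press — holds.
tap can only start once polish is done — holds.
cut and press can't run in the same shift (same bender) — holds.
press can only start once tap is done — holds.

Valid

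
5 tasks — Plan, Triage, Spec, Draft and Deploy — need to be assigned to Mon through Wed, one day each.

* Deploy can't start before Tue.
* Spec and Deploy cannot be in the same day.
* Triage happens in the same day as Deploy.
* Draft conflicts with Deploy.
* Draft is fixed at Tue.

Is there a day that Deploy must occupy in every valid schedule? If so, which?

Deploy's window is Tue–Wed.
Draft is fixed at Tue, and Deploy can't share a day with Draft.
So Deploy must be Wed.

Wed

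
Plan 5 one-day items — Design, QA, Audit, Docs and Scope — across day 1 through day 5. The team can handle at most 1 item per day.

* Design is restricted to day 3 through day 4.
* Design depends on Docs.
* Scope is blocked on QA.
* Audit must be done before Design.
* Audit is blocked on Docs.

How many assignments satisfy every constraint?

Enumerating: Docs=day 1; Audit=day 2; QA=day 4; Scope=day 5; Design=day 3 | Docs=day 1; Audit=day 2; QA=day 3; Design=day 4; Scope=day 5 | Docs=day 1; Scope=day 5; Design=day 4; Audit=day 3; QA=day 2 | Docs=day 2; Design=day 4; QA=day 1; Scope=day 5; Audit=day 3.

4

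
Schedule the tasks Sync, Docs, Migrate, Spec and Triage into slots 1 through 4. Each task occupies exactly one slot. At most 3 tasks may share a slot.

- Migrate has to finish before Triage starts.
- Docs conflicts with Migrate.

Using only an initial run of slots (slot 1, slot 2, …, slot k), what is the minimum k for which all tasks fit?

The precedence chain requires at least 2 distinct slots.
With at most 3 per slot and 5 tasks, at least 2 slots are needed.
2 works (last occupied slot: 2): for example Migrate in 1; Sync in 1; Triage in 2; Docs in 2; Spec in 1.

2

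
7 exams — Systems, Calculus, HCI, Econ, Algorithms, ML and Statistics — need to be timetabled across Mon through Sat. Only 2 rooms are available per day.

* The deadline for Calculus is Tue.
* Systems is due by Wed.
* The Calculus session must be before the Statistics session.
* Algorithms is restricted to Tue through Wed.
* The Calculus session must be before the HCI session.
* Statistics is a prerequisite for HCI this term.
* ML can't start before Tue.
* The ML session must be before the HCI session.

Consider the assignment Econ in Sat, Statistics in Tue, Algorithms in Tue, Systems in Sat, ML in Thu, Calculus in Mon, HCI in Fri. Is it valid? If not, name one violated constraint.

ML can't start before Tue — holds.
Systems is due by Wed — violated.
The deadline for Calculus is Tue — holds.
The ML session must be before the HCI session — holds.
The Calculus session must be before the Statistics session — holds.
Statistics is a prerequisite for HCI this term — holds.
The Calculus session must be before the HCI session — holds.
Only 2 rooms are available per day — holds.
Algorithms is restricted to Tue through Wed — holds.

No. Systems is due by Wed is not satisfied.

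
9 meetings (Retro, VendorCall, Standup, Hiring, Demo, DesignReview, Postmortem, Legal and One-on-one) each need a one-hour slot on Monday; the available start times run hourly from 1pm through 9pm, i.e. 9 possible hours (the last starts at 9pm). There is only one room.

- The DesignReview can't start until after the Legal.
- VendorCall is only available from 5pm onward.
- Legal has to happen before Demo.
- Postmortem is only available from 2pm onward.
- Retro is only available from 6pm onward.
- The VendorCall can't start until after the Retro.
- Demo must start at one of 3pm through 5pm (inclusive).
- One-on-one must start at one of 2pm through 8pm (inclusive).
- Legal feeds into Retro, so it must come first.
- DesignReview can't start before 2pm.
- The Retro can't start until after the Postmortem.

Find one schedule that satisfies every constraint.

Standup -> 8pm; Retro -> 6pm; VendorCall -> 7pm; DesignReview -> 4pm; One-on-one -> 2pm; Legal -> 1pm; Demo -> 3pm; Hiring -> 9pm; Postmortem -> 5pm

Checking: Legal(1pm) before Retro(6pm); Legal(1pm) before Demo(3pm); Retro(6pm) before VendorCall(7pm); Postmortem(5pm) before Retro(6pm); Legal(1pm) before DesignReview(4pm); Postmortem=5pm in [2pm,9pm]; VendorCall=7pm in [5pm,9pm]; One-on-one=2pm in [2pm,8pm]; Demo=3pm in [3pm,5pm]; Retro=6pm in [6pm,9pm]; DesignReview=4pm in [2pm,9pm]; max 1 per hour (cap 1).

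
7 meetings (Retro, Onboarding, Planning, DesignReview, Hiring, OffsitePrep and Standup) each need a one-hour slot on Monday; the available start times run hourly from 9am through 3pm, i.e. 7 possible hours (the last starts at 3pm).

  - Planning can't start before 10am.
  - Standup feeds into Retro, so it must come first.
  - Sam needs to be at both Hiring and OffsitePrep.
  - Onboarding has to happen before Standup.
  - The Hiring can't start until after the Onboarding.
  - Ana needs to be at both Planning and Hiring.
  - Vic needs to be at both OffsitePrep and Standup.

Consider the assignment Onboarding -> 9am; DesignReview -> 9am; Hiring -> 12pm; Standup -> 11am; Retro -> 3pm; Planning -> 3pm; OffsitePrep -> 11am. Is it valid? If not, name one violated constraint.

No — it violates: Vic needs to be at both OffsitePrep and Standup

Sam needs to be at both Hiring and OffsitePrep — holds.
Onboarding has to happen before Standup — holds.
Vic needs to be at both OffsitePrep and Standup — violated.
The Hiring can't start until after the Onboarding — holds.
Planning can't start before 10am — holds.
Ana needs to be at both Planning and Hiring — holds.
Standup feeds into Retro, so it must come first — holds.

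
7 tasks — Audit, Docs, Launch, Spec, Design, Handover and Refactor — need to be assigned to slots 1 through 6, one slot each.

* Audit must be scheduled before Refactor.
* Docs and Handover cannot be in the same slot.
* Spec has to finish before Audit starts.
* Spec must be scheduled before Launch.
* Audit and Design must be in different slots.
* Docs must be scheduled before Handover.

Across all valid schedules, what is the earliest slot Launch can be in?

Precedence pushes Launch to at least 2.
Launch at 2 is achievable: Refactor in 3, Audit in 2, Launch in 2, Handover in 2, Design in 1, Docs in 1, Spec in 1.

2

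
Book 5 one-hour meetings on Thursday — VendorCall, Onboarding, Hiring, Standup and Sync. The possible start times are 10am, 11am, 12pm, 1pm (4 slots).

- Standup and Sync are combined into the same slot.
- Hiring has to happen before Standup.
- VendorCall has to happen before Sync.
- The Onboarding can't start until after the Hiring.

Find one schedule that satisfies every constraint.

Hiring -> 10am, Sync -> 11am, Onboarding -> 11am, VendorCall -> 10am, Standup -> 11am

Checking: VendorCall(10am) before Sync(11am); Hiring(10am) before Onboarding(11am); Hiring(10am) before Standup(11am); Standup = Sync = 11am.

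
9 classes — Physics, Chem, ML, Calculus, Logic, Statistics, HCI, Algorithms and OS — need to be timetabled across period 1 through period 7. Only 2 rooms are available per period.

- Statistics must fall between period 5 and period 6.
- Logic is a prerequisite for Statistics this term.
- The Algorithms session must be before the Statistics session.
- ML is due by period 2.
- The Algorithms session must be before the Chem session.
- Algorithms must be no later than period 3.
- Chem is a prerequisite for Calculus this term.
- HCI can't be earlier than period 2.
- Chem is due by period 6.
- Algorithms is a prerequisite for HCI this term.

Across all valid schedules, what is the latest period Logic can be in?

period 5

Downstream work caps Logic at period 5.
Logic at period 5 is achievable: Logic in period 5, HCI in period 2, Physics in period 3, ML in period 1, Algorithms in period 1, Chem in period 2, OS in period 4, Statistics in period 6, Calculus in period 3.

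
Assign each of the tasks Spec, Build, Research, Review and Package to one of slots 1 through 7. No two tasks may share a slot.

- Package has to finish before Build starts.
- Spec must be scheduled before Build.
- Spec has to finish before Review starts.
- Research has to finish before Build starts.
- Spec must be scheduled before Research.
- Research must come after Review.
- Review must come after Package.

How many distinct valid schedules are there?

Splitting on Spec: it can be 1 (15), 2 (15), 3 (9), 4 (3). Listing each branch's schedules as (Build, Research, Review, Package):
Spec=1: (5,4,3,2) (6,4,3,2) (6,5,3,2) (6,5,4,2) (6,5,4,3) (7,4,3,2) (7,5,3,2) (7,5,4,2) (7,5,4,3) (7,6,3,2) (7,6,4,2) (7,6,4,3) (7,6,5,2) (7,6,5,3) (7,6,5,4) — 15.
Spec=2: (5,4,3,1) (6,4,3,1) (6,5,3,1) (6,5,4,1) (6,5,4,3) (7,4,3,1) (7,5,3,1) (7,5,4,1) (7,5,4,3) (7,6,3,1) (7,6,4,1) (7,6,4,3) (7,6,5,1) (7,6,5,3) (7,6,5,4) — 15.
Spec=3: (6,5,4,1) (6,5,4,2) (7,5,4,1) (7,5,4,2) (7,6,4,1) (7,6,4,2) (7,6,5,1) (7,6,5,2) (7,6,5,4) — 9.
Spec=4: (7,6,5,1) (7,6,5,2) (7,6,5,3) — 3.
Summing: 15 + 15 + 9 + 3 = 42.

42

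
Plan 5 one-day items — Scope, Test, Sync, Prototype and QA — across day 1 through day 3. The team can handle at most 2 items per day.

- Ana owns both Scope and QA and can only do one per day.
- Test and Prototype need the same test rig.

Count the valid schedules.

Splitting on Scope: it can be day 1 (20), day 2 (20), day 3 (20). Listing each branch's schedules as (Test, Sync, Prototype, QA) by day number:
Scope=day 1: (1,2,2,3) (1,2,3,2) (1,2,3,3) (1,3,2,2) (1,3,2,3) (1,3,3,2) (2,1,3,2) (2,1,3,3) (2,2,1,3) (2,2,3,3) (2,3,1,2) (2,3,1,3) (2,3,3,2) (3,1,2,2) (3,1,2,3) (3,2,1,2) (3,2,1,3) (3,2,2,3) (3,3,1,2) (3,3,2,2) — 20.
Scope=day 2: (1,1,2,3) (1,1,3,3) (1,2,3,1) (1,2,3,3) (1,3,2,1) (1,3,2,3) (1,3,3,1) (2,1,1,3) (2,1,3,1) (2,1,3,3) (2,3,1,1) (2,3,1,3) (2,3,3,1) (3,1,1,3) (3,1,2,1) (3,1,2,3) (3,2,1,1) (3,2,1,3) (3,3,1,1) (3,3,2,1) — 20.
Scope=day 3: (1,1,2,2) (1,1,3,2) (1,2,2,1) (1,2,3,1) (1,2,3,2) (1,3,2,1) (1,3,2,2) (2,1,1,2) (2,1,3,1) (2,1,3,2) (2,2,1,1) (2,2,3,1) (2,3,1,1) (2,3,1,2) (3,1,1,2) (3,1,2,1) (3,1,2,2) (3,2,1,1) (3,2,1,2) (3,2,2,1) — 20.
Summing: 20 + 20 + 20 = 60.

60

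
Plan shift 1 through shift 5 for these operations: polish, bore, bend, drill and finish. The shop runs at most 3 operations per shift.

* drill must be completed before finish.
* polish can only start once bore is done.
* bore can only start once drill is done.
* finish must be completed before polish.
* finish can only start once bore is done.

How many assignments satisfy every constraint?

Splitting on polish: it can be shift 4 (5), shift 5 (20). Listing each branch's schedules as (bore, bend, drill, finish) by shift number:
polish=shift 4: (2,1,1,3) (2,2,1,3) (2,3,1,3) (2,4,1,3) (2,5,1,3) — 5.
polish=shift 5: (2,1,1,3) (2,1,1,4) (2,2,1,3) (2,2,1,4) (2,3,1,3) (2,3,1,4) (2,4,1,3) (2,4,1,4) (2,5,1,3) (2,5,1,4) (3,1,1,4) (3,1,2,4) (3,2,1,4) (3,2,2,4) (3,3,1,4) (3,3,2,4) (3,4,1,4) (3,4,2,4) (3,5,1,4) (3,5,2,4) — 20.
Summing: 5 + 20 = 25.

25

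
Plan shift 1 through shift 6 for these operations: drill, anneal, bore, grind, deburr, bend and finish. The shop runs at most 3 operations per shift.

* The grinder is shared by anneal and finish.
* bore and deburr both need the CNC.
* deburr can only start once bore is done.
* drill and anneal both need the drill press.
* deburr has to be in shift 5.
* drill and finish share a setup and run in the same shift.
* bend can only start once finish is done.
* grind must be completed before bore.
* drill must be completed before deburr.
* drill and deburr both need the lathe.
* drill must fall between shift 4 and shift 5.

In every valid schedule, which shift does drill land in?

shift 4

drill's window is shift 4–shift 5.
deburr is fixed at shift 5, and drill can't share a shift with deburr.
So drill must be shift 4.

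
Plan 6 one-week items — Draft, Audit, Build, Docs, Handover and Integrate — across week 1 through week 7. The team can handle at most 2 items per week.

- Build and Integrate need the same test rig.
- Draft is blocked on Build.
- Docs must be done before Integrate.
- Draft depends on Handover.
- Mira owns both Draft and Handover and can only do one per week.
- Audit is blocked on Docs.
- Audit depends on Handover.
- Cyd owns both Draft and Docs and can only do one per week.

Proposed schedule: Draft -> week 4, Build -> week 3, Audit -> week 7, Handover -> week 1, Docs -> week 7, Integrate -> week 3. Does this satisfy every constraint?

No — it violates: Docs must be done before Integrate

Audit is blocked on Docs — violated.
The team can handle at most 2 items per week — holds.
Build and Integrate need the same test rig — violated.
Draft is blocked on Build — holds.
Audit depends on Handover — holds.
Cyd owns both Draft and Docs and can only do one per week — holds.
Docs must be done before Integrate — violated.
Draft depends on Handover — holds.
Mira owns both Draft and Handover and can only do one per week — holds.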